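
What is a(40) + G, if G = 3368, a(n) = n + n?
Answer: 3448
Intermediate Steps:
a(n) = 2*n
a(40) + G = 2*40 + 3368 = 80 + 3368 = 3448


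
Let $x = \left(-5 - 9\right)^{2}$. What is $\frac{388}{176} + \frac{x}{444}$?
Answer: $\frac{12923}{4884} \approx 2.646$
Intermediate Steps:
$x = 196$ ($x = \left(-14\right)^{2} = 196$)
$\frac{388}{176} + \frac{x}{444} = \frac{388}{176} + \frac{196}{444} = 388 \cdot \frac{1}{176} + 196 \cdot \frac{1}{444} = \frac{97}{44} + \frac{49}{111} = \frac{12923}{4884}$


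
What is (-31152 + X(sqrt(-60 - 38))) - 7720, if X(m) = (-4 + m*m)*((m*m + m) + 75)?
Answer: -36526 - 714*I*sqrt(2) ≈ -36526.0 - 1009.7*I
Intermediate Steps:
X(m) = (-4 + m**2)*(75 + m + m**2) (X(m) = (-4 + m**2)*((m**2 + m) + 75) = (-4 + m**2)*((m + m**2) + 75) = (-4 + m**2)*(75 + m + m**2))
(-31152 + X(sqrt(-60 - 38))) - 7720 = (-31152 + (-300 + (sqrt(-60 - 38))**3 + (sqrt(-60 - 38))**4 - 4*sqrt(-60 - 38) + 71*(sqrt(-60 - 38))**2)) - 7720 = (-31152 + (-300 + (sqrt(-98))**3 + (sqrt(-98))**4 - 28*I*sqrt(2) + 71*(sqrt(-98))**2)) - 7720 = (-31152 + (-300 + (7*I*sqrt(2))**3 + (7*I*sqrt(2))**4 - 28*I*sqrt(2) + 71*(7*I*sqrt(2))**2)) - 7720 = (-31152 + (-300 - 686*I*sqrt(2) + 9604 - 28*I*sqrt(2) + 71*(-98))) - 7720 = (-31152 + (-300 - 686*I*sqrt(2) + 9604 - 28*I*sqrt(2) - 6958)) - 7720 = (-31152 + (2346 - 714*I*sqrt(2))) - 7720 = (-28806 - 714*I*sqrt(2)) - 7720 = -36526 - 714*I*sqrt(2)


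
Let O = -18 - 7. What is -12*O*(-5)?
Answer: -1500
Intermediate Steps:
O = -25
-12*O*(-5) = -12*(-25)*(-5) = 300*(-5) = -1500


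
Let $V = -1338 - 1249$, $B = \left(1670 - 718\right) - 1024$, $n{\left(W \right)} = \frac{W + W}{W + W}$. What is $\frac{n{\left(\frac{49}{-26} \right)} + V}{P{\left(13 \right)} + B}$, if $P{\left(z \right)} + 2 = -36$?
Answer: $\frac{1293}{55} \approx 23.509$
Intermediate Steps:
$P{\left(z \right)} = -38$ ($P{\left(z \right)} = -2 - 36 = -38$)
$n{\left(W \right)} = 1$ ($n{\left(W \right)} = \frac{2 W}{2 W} = 2 W \frac{1}{2 W} = 1$)
$B = -72$ ($B = 952 - 1024 = -72$)
$V = -2587$ ($V = -1338 - 1249 = -2587$)
$\frac{n{\left(\frac{49}{-26} \right)} + V}{P{\left(13 \right)} + B} = \frac{1 - 2587}{-38 - 72} = - \frac{2586}{-110} = \left(-2586\right) \left(- \frac{1}{110}\right) = \frac{1293}{55}$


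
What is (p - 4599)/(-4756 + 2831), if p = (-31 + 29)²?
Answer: 919/385 ≈ 2.3870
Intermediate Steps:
p = 4 (p = (-2)² = 4)
(p - 4599)/(-4756 + 2831) = (4 - 4599)/(-4756 + 2831) = -4595/(-1925) = -4595*(-1/1925) = 919/385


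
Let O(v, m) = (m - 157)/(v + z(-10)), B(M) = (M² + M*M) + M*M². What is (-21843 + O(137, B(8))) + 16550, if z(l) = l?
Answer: -671728/127 ≈ -5289.2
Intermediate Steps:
B(M) = M³ + 2*M² (B(M) = (M² + M²) + M³ = 2*M² + M³ = M³ + 2*M²)
O(v, m) = (-157 + m)/(-10 + v) (O(v, m) = (m - 157)/(v - 10) = (-157 + m)/(-10 + v))
(-21843 + O(137, B(8))) + 16550 = (-21843 + (-157 + 8²*(2 + 8))/(-10 + 137)) + 16550 = (-21843 + (-157 + 64*10)/127) + 16550 = (-21843 + (-157 + 640)/127) + 16550 = (-21843 + (1/127)*483) + 16550 = (-21843 + 483/127) + 16550 = -2773578/127 + 16550 = -671728/127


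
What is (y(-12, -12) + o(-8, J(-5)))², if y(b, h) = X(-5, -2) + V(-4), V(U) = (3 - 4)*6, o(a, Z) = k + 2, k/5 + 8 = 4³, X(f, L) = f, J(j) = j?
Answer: 73441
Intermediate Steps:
k = 280 (k = -40 + 5*4³ = -40 + 5*64 = -40 + 320 = 280)
o(a, Z) = 282 (o(a, Z) = 280 + 2 = 282)
V(U) = -6 (V(U) = -1*6 = -6)
y(b, h) = -11 (y(b, h) = -5 - 6 = -11)
(y(-12, -12) + o(-8, J(-5)))² = (-11 + 282)² = 271² = 73441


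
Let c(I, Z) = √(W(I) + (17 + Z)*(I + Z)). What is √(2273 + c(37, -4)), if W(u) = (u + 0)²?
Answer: √(2273 + √1798) ≈ 48.119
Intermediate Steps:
W(u) = u²
c(I, Z) = √(I² + (17 + Z)*(I + Z))
√(2273 + c(37, -4)) = √(2273 + √(37² + (-4)² + 17*37 + 17*(-4) + 37*(-4))) = √(2273 + √(1369 + 16 + 629 - 68 - 148)) = √(2273 + √1798)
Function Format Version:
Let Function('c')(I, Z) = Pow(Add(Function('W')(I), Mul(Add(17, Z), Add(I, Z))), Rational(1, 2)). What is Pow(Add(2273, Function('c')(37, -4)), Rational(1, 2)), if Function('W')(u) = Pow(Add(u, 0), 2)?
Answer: Pow(Add(2273, Pow(1798, Rational(1, 2))), Rational(1, 2)) ≈ 48.119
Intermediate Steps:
Function('W')(u) = Pow(u, 2)
Function('c')(I, Z) = Pow(Add(Pow(I, 2), Mul(Add(17, Z), Add(I, Z))), Rational(1, 2))
Pow(Add(2273, Function('c')(37, -4)), Rational(1, 2)) = Pow(Add(2273, Pow(Add(Pow(37, 2), Pow(-4, 2), Mul(17, 37), Mul(17, -4), Mul(37, -4)), Rational(1, 2))), Rational(1, 2)) = Pow(Add(2273, Pow(Add(1369, 16, 629, -68, -148), Rational(1, 2))), Rational(1, 2)) = Pow(Add(2273, Pow(1798, Rational(1, 2))), Rational(1, 2))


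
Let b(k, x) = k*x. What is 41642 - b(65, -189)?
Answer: 53927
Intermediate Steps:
41642 - b(65, -189) = 41642 - 65*(-189) = 41642 - 1*(-12285) = 41642 + 12285 = 53927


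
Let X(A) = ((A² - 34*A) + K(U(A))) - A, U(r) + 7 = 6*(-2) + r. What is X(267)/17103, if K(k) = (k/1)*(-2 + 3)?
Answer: 62192/17103 ≈ 3.6363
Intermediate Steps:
U(r) = -19 + r (U(r) = -7 + (6*(-2) + r) = -7 + (-12 + r) = -19 + r)
K(k) = k (K(k) = (k*1)*1 = k*1 = k)
X(A) = -19 + A² - 34*A (X(A) = ((A² - 34*A) + (-19 + A)) - A = (-19 + A² - 33*A) - A = -19 + A² - 34*A)
X(267)/17103 = (-19 + 267² - 34*267)/17103 = (-19 + 71289 - 9078)*(1/17103) = 62192*(1/17103) = 62192/17103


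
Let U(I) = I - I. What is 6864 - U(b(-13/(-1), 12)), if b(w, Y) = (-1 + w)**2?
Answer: 6864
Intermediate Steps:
U(I) = 0
6864 - U(b(-13/(-1), 12)) = 6864 - 1*0 = 6864 + 0 = 6864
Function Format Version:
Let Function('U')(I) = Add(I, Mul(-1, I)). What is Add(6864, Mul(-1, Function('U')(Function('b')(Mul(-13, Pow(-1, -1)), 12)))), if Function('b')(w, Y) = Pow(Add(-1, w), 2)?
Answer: 6864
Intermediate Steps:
Function('U')(I) = 0
Add(6864, Mul(-1, Function('U')(Function('b')(Mul(-13, Pow(-1, -1)), 12)))) = Add(6864, Mul(-1, 0)) = Add(6864, 0) = 6864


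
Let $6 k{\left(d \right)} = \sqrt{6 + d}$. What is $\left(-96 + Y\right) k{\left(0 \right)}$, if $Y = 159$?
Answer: $\frac{21 \sqrt{6}}{2} \approx 25.72$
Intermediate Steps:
$k{\left(d \right)} = \frac{\sqrt{6 + d}}{6}$
$\left(-96 + Y\right) k{\left(0 \right)} = \left(-96 + 159\right) \frac{\sqrt{6 + 0}}{6} = 63 \frac{\sqrt{6}}{6} = \frac{21 \sqrt{6}}{2}$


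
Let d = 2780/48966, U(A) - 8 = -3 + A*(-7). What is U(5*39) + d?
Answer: -33295490/24483 ≈ -1359.9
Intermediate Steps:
U(A) = 5 - 7*A (U(A) = 8 + (-3 + A*(-7)) = 8 + (-3 - 7*A) = 5 - 7*A)
d = 1390/24483 (d = 2780*(1/48966) = 1390/24483 ≈ 0.056774)
U(5*39) + d = (5 - 35*39) + 1390/24483 = (5 - 7*195) + 1390/24483 = (5 - 1365) + 1390/24483 = -1360 + 1390/24483 = -33295490/24483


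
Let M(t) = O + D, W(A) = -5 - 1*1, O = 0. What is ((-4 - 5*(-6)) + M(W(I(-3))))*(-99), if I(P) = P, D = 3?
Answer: -2871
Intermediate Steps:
W(A) = -6 (W(A) = -5 - 1 = -6)
M(t) = 3 (M(t) = 0 + 3 = 3)
((-4 - 5*(-6)) + M(W(I(-3))))*(-99) = ((-4 - 5*(-6)) + 3)*(-99) = ((-4 + 30) + 3)*(-99) = (26 + 3)*(-99) = 29*(-99) = -2871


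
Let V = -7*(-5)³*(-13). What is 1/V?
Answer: -1/11375 ≈ -8.7912e-5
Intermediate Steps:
V = -11375 (V = -7*(-125)*(-13) = 875*(-13) = -11375)
1/V = 1/(-11375) = -1/11375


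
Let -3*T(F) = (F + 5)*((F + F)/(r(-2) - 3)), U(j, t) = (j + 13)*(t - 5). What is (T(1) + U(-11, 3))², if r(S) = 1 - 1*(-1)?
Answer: 0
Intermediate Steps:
r(S) = 2 (r(S) = 1 + 1 = 2)
U(j, t) = (-5 + t)*(13 + j) (U(j, t) = (13 + j)*(-5 + t) = (-5 + t)*(13 + j))
T(F) = 2*F*(5 + F)/3 (T(F) = -(F + 5)*(F + F)/(2 - 3)/3 = -(5 + F)*(2*F)/(-1)/3 = -(5 + F)*(2*F)*(-1)/3 = -(5 + F)*(-2*F)/3 = -(-2)*F*(5 + F)/3 = 2*F*(5 + F)/3)
(T(1) + U(-11, 3))² = ((⅔)*1*(5 + 1) + (-65 - 5*(-11) + 13*3 - 11*3))² = ((⅔)*1*6 + (-65 + 55 + 39 - 33))² = (4 - 4)² = 0² = 0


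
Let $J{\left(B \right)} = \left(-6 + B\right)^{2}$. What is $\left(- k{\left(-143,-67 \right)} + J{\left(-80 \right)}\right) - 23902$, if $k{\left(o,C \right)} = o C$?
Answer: $-26087$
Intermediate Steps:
$k{\left(o,C \right)} = C o$
$\left(- k{\left(-143,-67 \right)} + J{\left(-80 \right)}\right) - 23902 = \left(- \left(-67\right) \left(-143\right) + \left(-6 - 80\right)^{2}\right) - 23902 = \left(\left(-1\right) 9581 + \left(-86\right)^{2}\right) - 23902 = \left(-9581 + 7396\right) - 23902 = -2185 - 23902 = -26087$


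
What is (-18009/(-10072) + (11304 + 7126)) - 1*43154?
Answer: -249002119/10072 ≈ -24722.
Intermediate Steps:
(-18009/(-10072) + (11304 + 7126)) - 1*43154 = (-18009*(-1/10072) + 18430) - 43154 = (18009/10072 + 18430) - 43154 = 185644969/10072 - 43154 = -249002119/10072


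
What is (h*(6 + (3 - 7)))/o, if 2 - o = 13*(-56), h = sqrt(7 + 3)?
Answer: sqrt(10)/365 ≈ 0.0086638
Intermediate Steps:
h = sqrt(10) ≈ 3.1623
o = 730 (o = 2 - 13*(-56) = 2 - 1*(-728) = 2 + 728 = 730)
(h*(6 + (3 - 7)))/o = (sqrt(10)*(6 + (3 - 7)))/730 = (sqrt(10)*(6 - 4))*(1/730) = (sqrt(10)*2)*(1/730) = (2*sqrt(10))*(1/730) = sqrt(10)/365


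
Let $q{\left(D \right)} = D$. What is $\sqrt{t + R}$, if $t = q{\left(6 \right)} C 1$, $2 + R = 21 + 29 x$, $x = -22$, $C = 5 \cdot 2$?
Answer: $i \sqrt{559} \approx 23.643 i$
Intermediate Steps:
$C = 10$
$R = -619$ ($R = -2 + \left(21 + 29 \left(-22\right)\right) = -2 + \left(21 - 638\right) = -2 - 617 = -619$)
$t = 60$ ($t = 6 \cdot 10 \cdot 1 = 6 \cdot 10 = 60$)
$\sqrt{t + R} = \sqrt{60 - 619} = \sqrt{-559} = i \sqrt{559}$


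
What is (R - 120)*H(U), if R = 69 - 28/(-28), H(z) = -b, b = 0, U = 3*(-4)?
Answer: 0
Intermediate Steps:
U = -12
H(z) = 0 (H(z) = -1*0 = 0)
R = 70 (R = 69 - 28*(-1/28) = 69 + 1 = 70)
(R - 120)*H(U) = (70 - 120)*0 = -50*0 = 0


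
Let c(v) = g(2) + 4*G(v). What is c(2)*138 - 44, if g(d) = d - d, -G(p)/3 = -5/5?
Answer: 1612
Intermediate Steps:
G(p) = 3 (G(p) = -(-15)/5 = -3*(-1) = 3)
g(d) = 0
c(v) = 12 (c(v) = 0 + 4*3 = 0 + 12 = 12)
c(2)*138 - 44 = 12*138 - 44 = 1656 - 44 = 1612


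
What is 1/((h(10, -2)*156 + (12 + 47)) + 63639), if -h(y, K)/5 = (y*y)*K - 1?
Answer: 1/220478 ≈ 4.5356e-6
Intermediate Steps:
h(y, K) = 5 - 5*K*y² (h(y, K) = -5*((y*y)*K - 1) = -5*(y²*K - 1) = -5*(K*y² - 1) = -5*(-1 + K*y²) = 5 - 5*K*y²)
1/((h(10, -2)*156 + (12 + 47)) + 63639) = 1/(((5 - 5*(-2)*10²)*156 + (12 + 47)) + 63639) = 1/(((5 - 5*(-2)*100)*156 + 59) + 63639) = 1/(((5 + 1000)*156 + 59) + 63639) = 1/((1005*156 + 59) + 63639) = 1/((156780 + 59) + 63639) = 1/(156839 + 63639) = 1/220478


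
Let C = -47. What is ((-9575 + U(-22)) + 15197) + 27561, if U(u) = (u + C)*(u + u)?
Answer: 36219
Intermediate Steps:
U(u) = 2*u*(-47 + u) (U(u) = (u - 47)*(u + u) = (-47 + u)*(2*u) = 2*u*(-47 + u))
((-9575 + U(-22)) + 15197) + 27561 = ((-9575 + 2*(-22)*(-47 - 22)) + 15197) + 27561 = ((-9575 + 2*(-22)*(-69)) + 15197) + 27561 = ((-9575 + 3036) + 15197) + 27561 = (-6539 + 15197) + 27561 = 8658 + 27561 = 36219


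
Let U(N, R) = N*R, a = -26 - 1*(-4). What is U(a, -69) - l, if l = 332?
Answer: 1186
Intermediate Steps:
a = -22 (a = -26 + 4 = -22)
U(a, -69) - l = -22*(-69) - 1*332 = 1518 - 332 = 1186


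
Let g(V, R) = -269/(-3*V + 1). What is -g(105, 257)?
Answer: -269/314 ≈ -0.85669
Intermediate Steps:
g(V, R) = -269/(1 - 3*V)
-g(105, 257) = -269/(-1 + 3*105) = -269/(-1 + 315) = -269/314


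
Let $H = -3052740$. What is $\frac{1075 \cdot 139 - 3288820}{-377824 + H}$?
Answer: $\frac{3139395}{3430564} \approx 0.91512$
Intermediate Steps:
$\frac{1075 \cdot 139 - 3288820}{-377824 + H} = \frac{1075 \cdot 139 - 3288820}{-377824 - 3052740} = \frac{149425 - 3288820}{-3430564} = \left(-3139395\right) \left(- \frac{1}{3430564}\right) = \frac{3139395}{3430564}$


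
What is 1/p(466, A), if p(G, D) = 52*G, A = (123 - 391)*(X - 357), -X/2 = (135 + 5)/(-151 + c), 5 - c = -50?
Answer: 1/24232 ≈ 4.1268e-5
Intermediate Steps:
c = 55 (c = 5 - 1*(-50) = 5 + 50 = 55)
X = 35/12 (X = -2*(135 + 5)/(-151 + 55) = -280/(-96) = -280*(-1)/96 = -2*(-35/24) = 35/12 ≈ 2.9167)
A = 284683/3 (A = (123 - 391)*(35/12 - 357) = -268*(-4249/12) = 284683/3 ≈ 94894.)
1/p(466, A) = 1/(52*466) = 1/24232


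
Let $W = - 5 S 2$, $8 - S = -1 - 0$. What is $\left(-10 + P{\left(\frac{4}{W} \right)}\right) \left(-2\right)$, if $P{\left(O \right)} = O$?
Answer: $\frac{904}{45} \approx 20.089$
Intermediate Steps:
$S = 9$ ($S = 8 - \left(-1 - 0\right) = 8 - \left(-1 + 0\right) = 8 - -1 = 8 + 1 = 9$)
$W = -90$ ($W = - 5 \cdot 9 \cdot 2 = \left(-5\right) 18 = -90$)
$\left(-10 + P{\left(\frac{4}{W} \right)}\right) \left(-2\right) = \left(-10 + \frac{4}{-90}\right) \left(-2\right) = \left(-10 + 4 \left(- \frac{1}{90}\right)\right) \left(-2\right) = \left(-10 - \frac{2}{45}\right) \left(-2\right) = \left(- \frac{452}{45}\right) \left(-2\right) = \frac{904}{45}$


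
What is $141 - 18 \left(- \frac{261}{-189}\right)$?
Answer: $\frac{813}{7} \approx 116.14$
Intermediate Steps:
$141 - 18 \left(- \frac{261}{-189}\right) = 141 - 18 \left(\left(-261\right) \left(- \frac{1}{189}\right)\right) = 141 - \frac{174}{7} = \frac{813}{7}$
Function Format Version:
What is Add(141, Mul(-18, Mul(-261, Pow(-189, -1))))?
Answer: Rational(813, 7) ≈ 116.14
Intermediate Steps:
Add(141, Mul(-18, Mul(-261, Pow(-189, -1)))) = Add(141, Mul(-18, Mul(-261, Rational(-1, 189)))) = Add(141, Mul(-18, Rational(29, 21))) = Add(141, Rational(-174, 7)) = Rational(813, 7)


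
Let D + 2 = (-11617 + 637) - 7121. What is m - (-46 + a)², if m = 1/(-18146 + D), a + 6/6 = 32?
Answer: -8156026/36249 ≈ -225.00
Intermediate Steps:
a = 31 (a = -1 + 32 = 31)
D = -18103 (D = -2 + ((-11617 + 637) - 7121) = -2 + (-10980 - 7121) = -2 - 18101 = -18103)
m = -1/36249 (m = 1/(-18146 - 18103) = 1/(-36249) = -1/36249 ≈ -2.7587e-5)
m - (-46 + a)² = -1/36249 - (-46 + 31)² = -1/36249 - 1*(-15)² = -1/36249 - 1*225 = -1/36249 - 225 = -8156026/36249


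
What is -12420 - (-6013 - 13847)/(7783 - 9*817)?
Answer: -532074/43 ≈ -12374.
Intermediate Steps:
-12420 - (-6013 - 13847)/(7783 - 9*817) = -12420 - (-19860)/(7783 - 7353) = -12420 - (-19860)/430 = -12420 - 1*(-1986/43) = -12420 + 1986/43 = -532074/43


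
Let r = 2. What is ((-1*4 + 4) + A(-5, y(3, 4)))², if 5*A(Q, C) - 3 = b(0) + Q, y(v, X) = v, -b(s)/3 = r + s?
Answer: 64/25 ≈ 2.5600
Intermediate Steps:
b(s) = -6 - 3*s (b(s) = -3*(2 + s) = -6 - 3*s)
A(Q, C) = -⅗ + Q/5 (A(Q, C) = ⅗ + ((-6 - 3*0) + Q)/5 = ⅗ + ((-6 + 0) + Q)/5 = ⅗ + (-6 + Q)/5 = ⅗ + (-6/5 + Q/5) = -⅗ + Q/5)
((-1*4 + 4) + A(-5, y(3, 4)))² = ((-1*4 + 4) + (-⅗ + (⅕)*(-5)))² = ((-4 + 4) + (-⅗ - 1))² = (0 - 8/5)² = (-8/5)² = 64/25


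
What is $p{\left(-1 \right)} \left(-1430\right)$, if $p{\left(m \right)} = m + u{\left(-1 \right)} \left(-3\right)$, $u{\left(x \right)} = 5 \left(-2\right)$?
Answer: $-41470$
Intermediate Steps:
$u{\left(x \right)} = -10$
$p{\left(m \right)} = 30 + m$ ($p{\left(m \right)} = m - -30 = m + 30 = 30 + m$)
$p{\left(-1 \right)} \left(-1430\right) = \left(30 - 1\right) \left(-1430\right) = 29 \left(-1430\right) = -41470$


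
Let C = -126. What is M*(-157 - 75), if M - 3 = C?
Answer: 28536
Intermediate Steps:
M = -123 (M = 3 - 126 = -123)
M*(-157 - 75) = -123*(-157 - 75) = -123*(-232) = 28536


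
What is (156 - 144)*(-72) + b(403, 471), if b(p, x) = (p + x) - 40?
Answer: -30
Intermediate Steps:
b(p, x) = -40 + p + x
(156 - 144)*(-72) + b(403, 471) = (156 - 144)*(-72) + (-40 + 403 + 471) = 12*(-72) + 834 = -864 + 834 = -30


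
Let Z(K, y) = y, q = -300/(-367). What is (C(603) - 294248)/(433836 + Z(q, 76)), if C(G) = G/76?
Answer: -22362245/32977312 ≈ -0.67811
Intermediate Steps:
q = 300/367 (q = -300*(-1/367) = 300/367 ≈ 0.81744)
C(G) = G/76 (C(G) = G*(1/76) = G/76)
(C(603) - 294248)/(433836 + Z(q, 76)) = ((1/76)*603 - 294248)/(433836 + 76) = (603/76 - 294248)/433912 = -22362245/76*1/433912 = -22362245/32977312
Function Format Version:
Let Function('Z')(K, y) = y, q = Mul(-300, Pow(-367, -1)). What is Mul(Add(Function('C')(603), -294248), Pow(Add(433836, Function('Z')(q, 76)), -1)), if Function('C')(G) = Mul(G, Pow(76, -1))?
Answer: Rational(-22362245, 32977312) ≈ -0.67811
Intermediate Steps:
q = Rational(300, 367) (q = Mul(-300, Rational(-1, 367)) = Rational(300, 367) ≈ 0.81744)
Function('C')(G) = Mul(Rational(1, 76), G) (Function('C')(G) = Mul(G, Rational(1, 76)) = Mul(Rational(1, 76), G))
Mul(Add(Function('C')(603), -294248), Pow(Add(433836, Function('Z')(q, 76)), -1)) = Mul(Add(Mul(Rational(1, 76), 603), -294248), Pow(Add(433836, 76), -1)) = Mul(Add(Rational(603, 76), -294248), Pow(433912, -1)) = Mul(Rational(-22362245, 76), Rational(1, 433912)) = Rational(-22362245, 32977312)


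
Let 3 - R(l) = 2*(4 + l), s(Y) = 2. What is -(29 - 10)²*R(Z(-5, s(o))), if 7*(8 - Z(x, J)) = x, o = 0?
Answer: 56677/7 ≈ 8096.7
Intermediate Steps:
Z(x, J) = 8 - x/7
R(l) = -5 - 2*l (R(l) = 3 - 2*(4 + l) = 3 - (8 + 2*l) = 3 + (-8 - 2*l) = -5 - 2*l)
-(29 - 10)²*R(Z(-5, s(o))) = -(29 - 10)²*(-5 - 2*(8 - ⅐*(-5))) = -19²*(-5 - 2*(8 + 5/7)) = -361*(-5 - 2*61/7) = -361*(-5 - 122/7) = -361*(-157)/7 = -1*(-56677/7) = 56677/7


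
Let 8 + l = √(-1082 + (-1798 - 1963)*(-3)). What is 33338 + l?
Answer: 33431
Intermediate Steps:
l = 93 (l = -8 + √(-1082 + (-1798 - 1963)*(-3)) = -8 + √(-1082 - 3761*(-3)) = -8 + √(-1082 + 11283) = -8 + √10201 = -8 + 101 = 93)
33338 + l = 33338 + 93 = 33431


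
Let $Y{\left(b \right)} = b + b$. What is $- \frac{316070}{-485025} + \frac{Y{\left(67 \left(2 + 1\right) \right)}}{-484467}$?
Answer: $\frac{10195366976}{15665240445} \approx 0.65083$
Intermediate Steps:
$Y{\left(b \right)} = 2 b$
$- \frac{316070}{-485025} + \frac{Y{\left(67 \left(2 + 1\right) \right)}}{-484467} = - \frac{316070}{-485025} + \frac{2 \cdot 67 \left(2 + 1\right)}{-484467} = \left(-316070\right) \left(- \frac{1}{485025}\right) + 2 \cdot 67 \cdot 3 \left(- \frac{1}{484467}\right) = \frac{63214}{97005} + 2 \cdot 201 \left(- \frac{1}{484467}\right) = \frac{63214}{97005} + 402 \left(- \frac{1}{484467}\right) = \frac{63214}{97005} - \frac{134}{161489} = \frac{10195366976}{15665240445}$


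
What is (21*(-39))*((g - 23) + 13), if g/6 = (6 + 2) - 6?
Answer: -1638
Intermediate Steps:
g = 12 (g = 6*((6 + 2) - 6) = 6*(8 - 6) = 6*2 = 12)
(21*(-39))*((g - 23) + 13) = (21*(-39))*((12 - 23) + 13) = -819*(-11 + 13) = -819*2 = -1638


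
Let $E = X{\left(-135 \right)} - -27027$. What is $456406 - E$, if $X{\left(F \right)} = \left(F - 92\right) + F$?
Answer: $429741$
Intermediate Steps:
$X{\left(F \right)} = -92 + 2 F$ ($X{\left(F \right)} = \left(F - 92\right) + F = \left(-92 + F\right) + F = -92 + 2 F$)
$E = 26665$ ($E = \left(-92 + 2 \left(-135\right)\right) - -27027 = \left(-92 - 270\right) + 27027 = -362 + 27027 = 26665$)
$456406 - E = 456406 - 26665 = 429741$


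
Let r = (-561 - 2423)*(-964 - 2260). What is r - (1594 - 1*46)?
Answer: 9618868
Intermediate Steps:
r = 9620416 (r = -2984*(-3224) = 9620416)
r - (1594 - 1*46) = 9620416 - (1594 - 1*46) = 9620416 - (1594 - 46) = 9620416 - 1*1548 = 9620416 - 1548 = 9618868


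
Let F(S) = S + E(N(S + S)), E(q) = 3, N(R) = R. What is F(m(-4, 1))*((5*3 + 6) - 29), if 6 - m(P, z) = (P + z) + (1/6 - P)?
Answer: -188/3 ≈ -62.667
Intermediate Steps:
m(P, z) = 35/6 - z (m(P, z) = 6 - ((P + z) + (1/6 - P)) = 6 - ((P + z) + (⅙ - P)) = 6 - (⅙ + z) = 6 + (-⅙ - z) = 35/6 - z)
F(S) = 3 + S (F(S) = S + 3 = 3 + S)
F(m(-4, 1))*((5*3 + 6) - 29) = (3 + (35/6 - 1*1))*((5*3 + 6) - 29) = (3 + (35/6 - 1))*((15 + 6) - 29) = (3 + 29/6)*(21 - 29) = (47/6)*(-8) = -188/3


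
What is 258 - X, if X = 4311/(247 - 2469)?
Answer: 577587/2222 ≈ 259.94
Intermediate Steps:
X = -4311/2222 (X = 4311/(-2222) = 4311*(-1/2222) = -4311/2222 ≈ -1.9401)
258 - X = 258 - 1*(-4311/2222) = 258 + 4311/2222 = 577587/2222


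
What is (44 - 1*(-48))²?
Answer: 8464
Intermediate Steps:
(44 - 1*(-48))² = (44 + 48)² = 92² = 8464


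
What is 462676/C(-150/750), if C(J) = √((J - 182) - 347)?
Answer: -231338*I*√30/63 ≈ -20113.0*I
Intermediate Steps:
C(J) = √(-529 + J) (C(J) = √((-182 + J) - 347) = √(-529 + J))
462676/C(-150/750) = 462676/(√(-529 - 150/750)) = 462676/(√(-529 - 150*1/750)) = 462676/(√(-529 - ⅕)) = 462676/(√(-2646/5)) = 462676/((21*I*√30/5)) = 462676*(-I*√30/126) = -231338*I*√30/63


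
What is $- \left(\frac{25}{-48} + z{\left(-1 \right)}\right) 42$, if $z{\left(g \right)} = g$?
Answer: $\frac{511}{8} \approx 63.875$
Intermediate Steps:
$- \left(\frac{25}{-48} + z{\left(-1 \right)}\right) 42 = - \left(\frac{25}{-48} - 1\right) 42 = - \left(25 \left(- \frac{1}{48}\right) - 1\right) 42 = - \left(- \frac{25}{48} - 1\right) 42 = - \frac{\left(-73\right) 42}{48} = \left(-1\right) \left(- \frac{511}{8}\right) = \frac{511}{8}$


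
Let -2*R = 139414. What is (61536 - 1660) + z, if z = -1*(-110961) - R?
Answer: 240544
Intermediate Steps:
R = -69707 (R = -½*139414 = -69707)
z = 180668 (z = -1*(-110961) - 1*(-69707) = 110961 + 69707 = 180668)
(61536 - 1660) + z = (61536 - 1660) + 180668 = 59876 + 180668 = 240544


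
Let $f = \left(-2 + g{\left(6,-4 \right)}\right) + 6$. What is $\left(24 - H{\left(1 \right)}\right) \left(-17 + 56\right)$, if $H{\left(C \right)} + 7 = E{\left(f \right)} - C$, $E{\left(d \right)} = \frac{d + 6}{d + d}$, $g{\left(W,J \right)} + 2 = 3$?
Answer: $\frac{12051}{10} \approx 1205.1$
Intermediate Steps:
$g{\left(W,J \right)} = 1$ ($g{\left(W,J \right)} = -2 + 3 = 1$)
$f = 5$ ($f = \left(-2 + 1\right) + 6 = -1 + 6 = 5$)
$E{\left(d \right)} = \frac{6 + d}{2 d}$
$H{\left(C \right)} = - \frac{59}{10} - C$ ($H{\left(C \right)} = -7 - \left(C - \frac{6 + 5}{2 \cdot 5}\right) = -7 - \left(- \frac{11}{10} + C\right) = - \frac{59}{10} - C$)
$\left(24 - H{\left(1 \right)}\right) \left(-17 + 56\right) = \left(24 - \left(- \frac{59}{10} - 1\right)\right) \left(-17 + 56\right) = \left(24 - \left(- \frac{59}{10} - 1\right)\right) 39 = \left(24 - - \frac{69}{10}\right) 39 = \left(24 + \frac{69}{10}\right) 39 = \frac{309}{10} \cdot 39 = \frac{12051}{10}$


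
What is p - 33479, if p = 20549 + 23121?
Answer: 10191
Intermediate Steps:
p = 43670
p - 33479 = 43670 - 33479 = 10191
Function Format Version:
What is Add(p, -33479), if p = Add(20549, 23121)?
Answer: 10191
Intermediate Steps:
p = 43670
Add(p, -33479) = Add(43670, -33479) = 10191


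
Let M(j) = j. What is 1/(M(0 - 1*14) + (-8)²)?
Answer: 1/50 ≈ 0.020000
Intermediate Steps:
1/(M(0 - 1*14) + (-8)²) = 1/((0 - 1*14) + (-8)²) = 1/((0 - 14) + 64) = 1/(-14 + 64) = 1/50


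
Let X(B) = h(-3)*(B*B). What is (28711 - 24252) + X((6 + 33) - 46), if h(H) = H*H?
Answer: 4900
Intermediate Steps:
h(H) = H²
X(B) = 9*B² (X(B) = (-3)²*(B*B) = 9*B²)
(28711 - 24252) + X((6 + 33) - 46) = (28711 - 24252) + 9*((6 + 33) - 46)² = 4459 + 9*(39 - 46)² = 4459 + 9*(-7)² = 4459 + 9*49 = 4459 + 441 = 4900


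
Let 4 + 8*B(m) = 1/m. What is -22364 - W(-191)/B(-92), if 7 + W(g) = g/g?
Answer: -2752244/123 ≈ -22376.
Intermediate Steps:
B(m) = -1/2 + 1/(8*m)
W(g) = -6 (W(g) = -7 + g/g = -7 + 1 = -6)
-22364 - W(-191)/B(-92) = -22364 - (-6)/((1/8)*(1 - 4*(-92))/(-92)) = -22364 - (-6)/((1/8)*(-1/92)*(1 + 368)) = -22364 - (-6)/((1/8)*(-1/92)*369) = -22364 - (-6)/(-369/736) = -22364 - (-6)*(-736)/369 = -22364 - 1*1472/123 = -22364 - 1472/123 = -2752244/123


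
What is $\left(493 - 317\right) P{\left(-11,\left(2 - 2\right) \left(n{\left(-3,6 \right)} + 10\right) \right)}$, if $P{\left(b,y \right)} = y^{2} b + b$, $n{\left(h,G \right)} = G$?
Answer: $-1936$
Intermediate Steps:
$P{\left(b,y \right)} = b + b y^{2}$ ($P{\left(b,y \right)} = b y^{2} + b = b + b y^{2}$)
$\left(493 - 317\right) P{\left(-11,\left(2 - 2\right) \left(n{\left(-3,6 \right)} + 10\right) \right)} = \left(493 - 317\right) \left(- 11 \left(1 + \left(\left(2 - 2\right) \left(6 + 10\right)\right)^{2}\right)\right) = 176 \left(- 11 \left(1 + \left(0 \cdot 16\right)^{2}\right)\right) = 176 \left(- 11 \left(1 + 0^{2}\right)\right) = 176 \left(- 11 \left(1 + 0\right)\right) = 176 \left(\left(-11\right) 1\right) = 176 \left(-11\right) = -1936$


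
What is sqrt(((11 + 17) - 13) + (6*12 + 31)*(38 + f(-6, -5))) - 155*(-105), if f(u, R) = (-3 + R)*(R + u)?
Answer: 16275 + sqrt(12993) ≈ 16389.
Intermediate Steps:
sqrt(((11 + 17) - 13) + (6*12 + 31)*(38 + f(-6, -5))) - 155*(-105) = sqrt(((11 + 17) - 13) + (6*12 + 31)*(38 + ((-5)**2 - 3*(-5) - 3*(-6) - 5*(-6)))) - 155*(-105) = sqrt((28 - 13) + (72 + 31)*(38 + (25 + 15 + 18 + 30))) + 16275 = sqrt(15 + 103*(38 + 88)) + 16275 = sqrt(15 + 103*126) + 16275 = sqrt(15 + 12978) + 16275 = sqrt(12993) + 16275 = 16275 + sqrt(12993)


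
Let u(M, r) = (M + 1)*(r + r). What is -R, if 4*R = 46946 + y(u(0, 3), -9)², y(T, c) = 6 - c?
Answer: -47171/4 ≈ -11793.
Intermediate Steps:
u(M, r) = 2*r*(1 + M) (u(M, r) = (1 + M)*(2*r) = 2*r*(1 + M))
R = 47171/4 (R = (46946 + (6 - 1*(-9))²)/4 = (46946 + (6 + 9)²)/4 = (46946 + 15²)/4 = (46946 + 225)/4 = (¼)*47171 = 47171/4 ≈ 11793.)
-R = -1*47171/4 = -47171/4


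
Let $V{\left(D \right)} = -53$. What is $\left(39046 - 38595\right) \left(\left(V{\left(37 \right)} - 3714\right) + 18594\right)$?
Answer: $6686977$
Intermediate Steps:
$\left(39046 - 38595\right) \left(\left(V{\left(37 \right)} - 3714\right) + 18594\right) = \left(39046 - 38595\right) \left(\left(-53 - 3714\right) + 18594\right) = 451 \left(\left(-53 - 3714\right) + 18594\right) = 451 \left(-3767 + 18594\right) = 451 \cdot 14827 = 6686977$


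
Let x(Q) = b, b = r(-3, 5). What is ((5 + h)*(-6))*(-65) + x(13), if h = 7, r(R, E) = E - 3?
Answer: 4682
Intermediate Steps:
r(R, E) = -3 + E
b = 2 (b = -3 + 5 = 2)
x(Q) = 2
((5 + h)*(-6))*(-65) + x(13) = ((5 + 7)*(-6))*(-65) + 2 = (12*(-6))*(-65) + 2 = -72*(-65) + 2 = 4680 + 2 = 4682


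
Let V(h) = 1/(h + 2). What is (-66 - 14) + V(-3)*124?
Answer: -204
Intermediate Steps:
V(h) = 1/(2 + h)
(-66 - 14) + V(-3)*124 = (-66 - 14) + 124/(2 - 3) = -80 + 124/(-1) = -80 - 1*124 = -80 - 124 = -204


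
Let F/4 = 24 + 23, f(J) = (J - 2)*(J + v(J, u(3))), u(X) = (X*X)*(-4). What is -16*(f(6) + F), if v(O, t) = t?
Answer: -1088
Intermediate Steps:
u(X) = -4*X**2 (u(X) = X**2*(-4) = -4*X**2)
f(J) = (-36 + J)*(-2 + J) (f(J) = (J - 2)*(J - 4*3**2) = (-2 + J)*(J - 4*9) = (-2 + J)*(J - 36) = (-2 + J)*(-36 + J) = (-36 + J)*(-2 + J))
F = 188 (F = 4*(24 + 23) = 4*47 = 188)
-16*(f(6) + F) = -16*((72 + 6**2 - 38*6) + 188) = -16*((72 + 36 - 228) + 188) = -16*(-120 + 188) = -16*68 = -1088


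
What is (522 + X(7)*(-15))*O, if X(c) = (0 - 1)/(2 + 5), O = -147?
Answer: -77049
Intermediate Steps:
X(c) = -1/7
(522 + X(7)*(-15))*O = (522 - 1/7*(-15))*(-147) = (522 + 15/7)*(-147) = (3669/7)*(-147) = -77049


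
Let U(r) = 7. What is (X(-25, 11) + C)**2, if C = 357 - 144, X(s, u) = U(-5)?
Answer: 48400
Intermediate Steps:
X(s, u) = 7
C = 213
(X(-25, 11) + C)**2 = (7 + 213)**2 = 220**2 = 48400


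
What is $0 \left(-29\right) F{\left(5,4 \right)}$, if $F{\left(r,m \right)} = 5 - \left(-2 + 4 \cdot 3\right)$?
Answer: $0$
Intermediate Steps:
$F{\left(r,m \right)} = -5$ ($F{\left(r,m \right)} = 5 - \left(-2 + 12\right) = 5 - 10 = -5$)
$0 \left(-29\right) F{\left(5,4 \right)} = 0 \left(-29\right) \left(-5\right) = 0 \left(-5\right) = 0$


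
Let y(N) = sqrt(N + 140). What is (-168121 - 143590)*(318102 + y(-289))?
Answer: -99155892522 - 311711*I*sqrt(149) ≈ -9.9156e+10 - 3.8049e+6*I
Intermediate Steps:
y(N) = sqrt(140 + N)
(-168121 - 143590)*(318102 + y(-289)) = (-168121 - 143590)*(318102 + sqrt(140 - 289)) = -311711*(318102 + sqrt(-149)) = -311711*(318102 + I*sqrt(149)) = -99155892522 - 311711*I*sqrt(149)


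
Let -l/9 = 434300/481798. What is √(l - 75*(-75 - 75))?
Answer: 30*√724880990334/240899 ≈ 106.03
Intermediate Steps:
l = -1954350/240899 (l = -3908700/481798 = -9*217150/240899 = -1954350/240899 ≈ -8.1127)
√(l - 75*(-75 - 75)) = √(-1954350/240899 - 75*(-75 - 75)) = √(-1954350/240899 - 75*(-150)) = √(-1954350/240899 + 11250) = √(2708159400/240899) = 30*√724880990334/240899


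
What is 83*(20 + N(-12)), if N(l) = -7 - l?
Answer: 2075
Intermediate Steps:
83*(20 + N(-12)) = 83*(20 + (-7 - 1*(-12))) = 83*(20 + (-7 + 12)) = 83*(20 + 5) = 83*25 = 2075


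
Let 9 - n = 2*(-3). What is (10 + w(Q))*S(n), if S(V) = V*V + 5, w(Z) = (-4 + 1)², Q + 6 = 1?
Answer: 4370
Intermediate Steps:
Q = -5 (Q = -6 + 1 = -5)
w(Z) = 9 (w(Z) = (-3)² = 9)
n = 15 (n = 9 - 2*(-3) = 9 - 1*(-6) = 9 + 6 = 15)
S(V) = 5 + V² (S(V) = V² + 5 = 5 + V²)
(10 + w(Q))*S(n) = (10 + 9)*(5 + 15²) = 19*(5 + 225) = 19*230 = 4370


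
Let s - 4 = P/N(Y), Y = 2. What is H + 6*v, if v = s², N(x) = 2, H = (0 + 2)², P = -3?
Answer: 83/2 ≈ 41.500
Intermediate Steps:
H = 4 (H = 2² = 4)
s = 5/2 (s = 4 - 3/2 = 5/2 ≈ 2.5000)
v = 25/4 (v = (5/2)² = 25/4 ≈ 6.2500)
H + 6*v = 4 + 6*(25/4) = 4 + 75/2 = 83/2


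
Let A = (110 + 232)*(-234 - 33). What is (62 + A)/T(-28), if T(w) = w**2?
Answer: -3259/28 ≈ -116.39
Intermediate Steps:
A = -91314 (A = 342*(-267) = -91314)
(62 + A)/T(-28) = (62 - 91314)/((-28)**2) = -91252/784 = -91252*1/784 = -3259/28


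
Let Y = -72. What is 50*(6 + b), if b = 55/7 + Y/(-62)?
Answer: 162950/217 ≈ 750.92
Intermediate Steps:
b = 1957/217 (b = 55/7 - 72/(-62) = 55*(1/7) - 72*(-1/62) = 55/7 + 36/31 = 1957/217 ≈ 9.0184)
50*(6 + b) = 50*(6 + 1957/217) = 50*(3259/217) = 162950/217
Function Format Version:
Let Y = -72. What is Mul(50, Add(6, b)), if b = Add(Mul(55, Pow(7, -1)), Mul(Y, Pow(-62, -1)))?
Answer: Rational(162950, 217) ≈ 750.92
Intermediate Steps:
b = Rational(1957, 217) (b = Add(Mul(55, Pow(7, -1)), Mul(-72, Pow(-62, -1))) = Add(Mul(55, Rational(1, 7)), Mul(-72, Rational(-1, 62))) = Add(Rational(55, 7), Rational(36, 31)) = Rational(1957, 217) ≈ 9.0184)
Mul(50, Add(6, b)) = Mul(50, Add(6, Rational(1957, 217))) = Mul(50, Rational(3259, 217)) = Rational(162950, 217)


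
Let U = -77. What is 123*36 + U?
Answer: 4351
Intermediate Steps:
123*36 + U = 123*36 - 77 = 4428 - 77 = 4351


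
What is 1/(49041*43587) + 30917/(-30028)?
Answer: -66086635391411/64186353411876 ≈ -1.0296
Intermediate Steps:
1/(49041*43587) + 30917/(-30028) = (1/49041)*(1/43587) + 30917*(-1/30028) = 1/2137550067 - 30917/30028 = -66086635391411/64186353411876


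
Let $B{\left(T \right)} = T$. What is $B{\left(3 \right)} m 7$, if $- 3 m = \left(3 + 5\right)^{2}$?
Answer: $-448$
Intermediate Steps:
$m = - \frac{64}{3}$ ($m = - \frac{\left(3 + 5\right)^{2}}{3} = - \frac{8^{2}}{3} = \left(- \frac{1}{3}\right) 64 = - \frac{64}{3} \approx -21.333$)
$B{\left(3 \right)} m 7 = 3 \left(- \frac{64}{3}\right) 7 = \left(-64\right) 7 = -448$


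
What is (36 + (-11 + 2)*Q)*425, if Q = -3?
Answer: 26775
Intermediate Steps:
(36 + (-11 + 2)*Q)*425 = (36 + (-11 + 2)*(-3))*425 = (36 - 9*(-3))*425 = (36 + 27)*425 = 63*425 = 26775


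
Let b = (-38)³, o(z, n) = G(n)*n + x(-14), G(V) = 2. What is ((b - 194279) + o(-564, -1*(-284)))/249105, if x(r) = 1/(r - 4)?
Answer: -894899/896778 ≈ -0.99790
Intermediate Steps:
x(r) = 1/(-4 + r)
o(z, n) = -1/18 + 2*n (o(z, n) = 2*n + 1/(-4 - 14) = 2*n + 1/(-18) = 2*n - 1/18 = -1/18 + 2*n)
b = -54872
((b - 194279) + o(-564, -1*(-284)))/249105 = ((-54872 - 194279) + (-1/18 + 2*(-1*(-284))))/249105 = (-249151 + (-1/18 + 2*284))*(1/249105) = (-249151 + (-1/18 + 568))*(1/249105) = (-249151 + 10223/18)*(1/249105) = -4474495/18*1/249105 = -894899/896778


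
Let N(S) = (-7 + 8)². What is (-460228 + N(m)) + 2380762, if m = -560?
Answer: 1920535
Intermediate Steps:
N(S) = 1 (N(S) = 1² = 1)
(-460228 + N(m)) + 2380762 = (-460228 + 1) + 2380762 = -460227 + 2380762 = 1920535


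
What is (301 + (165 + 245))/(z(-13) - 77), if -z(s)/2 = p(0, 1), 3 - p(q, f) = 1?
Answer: -79/9 ≈ -8.7778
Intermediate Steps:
p(q, f) = 2 (p(q, f) = 3 - 1*1 = 3 - 1 = 2)
z(s) = -4 (z(s) = -2*2 = -4)
(301 + (165 + 245))/(z(-13) - 77) = (301 + (165 + 245))/(-4 - 77) = (301 + 410)/(-81) = 711*(-1/81) = -79/9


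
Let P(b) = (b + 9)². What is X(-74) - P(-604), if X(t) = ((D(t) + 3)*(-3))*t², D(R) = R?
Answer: 812363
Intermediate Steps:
X(t) = t²*(-9 - 3*t) (X(t) = ((t + 3)*(-3))*t² = ((3 + t)*(-3))*t² = (-9 - 3*t)*t² = t²*(-9 - 3*t))
P(b) = (9 + b)²
X(-74) - P(-604) = 3*(-74)²*(-3 - 1*(-74)) - (9 - 604)² = 3*5476*(-3 + 74) - 1*(-595)² = 3*5476*71 - 1*354025 = 1166388 - 354025 = 812363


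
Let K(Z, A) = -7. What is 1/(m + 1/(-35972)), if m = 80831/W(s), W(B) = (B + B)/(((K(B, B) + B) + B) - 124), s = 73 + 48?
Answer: 4352612/161374726505 ≈ 2.6972e-5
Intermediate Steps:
s = 121
W(B) = 2*B/(-131 + 2*B) (W(B) = (B + B)/(((-7 + B) + B) - 124) = (2*B)/((-7 + 2*B) - 124) = (2*B)/(-131 + 2*B) = 2*B/(-131 + 2*B))
m = 8972241/242 (m = 80831/((2*121/(-131 + 2*121))) = 80831/((2*121/(-131 + 242))) = 80831/((2*121/111)) = 80831/((2*121*(1/111))) = 80831/(242/111) = 80831*(111/242) = 8972241/242 ≈ 37075.)
1/(m + 1/(-35972)) = 1/(8972241/242 + 1/(-35972)) = 1/(8972241/242 - 1/35972) = 1/(161374726505/4352612) = 4352612/161374726505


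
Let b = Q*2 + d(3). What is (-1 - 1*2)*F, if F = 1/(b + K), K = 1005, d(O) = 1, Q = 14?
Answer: -3/1034 ≈ -0.0029014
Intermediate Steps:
b = 29 (b = 14*2 + 1 = 28 + 1 = 29)
F = 1/1034 (F = 1/(29 + 1005) = 1/1034 ≈ 0.00096712)
(-1 - 1*2)*F = (-1 - 1*2)*(1/1034) = (-1 - 2)*(1/1034) = -3*1/1034 = -3/1034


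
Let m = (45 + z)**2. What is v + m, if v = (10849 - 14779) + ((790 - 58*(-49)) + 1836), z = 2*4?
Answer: 4347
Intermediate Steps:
z = 8
v = 1538 (v = -3930 + ((790 + 2842) + 1836) = -3930 + (3632 + 1836) = -3930 + 5468 = 1538)
m = 2809 (m = (45 + 8)**2 = 53**2 = 2809)
v + m = 1538 + 2809 = 4347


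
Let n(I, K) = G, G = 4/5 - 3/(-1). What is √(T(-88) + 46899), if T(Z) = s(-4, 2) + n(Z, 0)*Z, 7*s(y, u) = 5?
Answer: √57042510/35 ≈ 215.79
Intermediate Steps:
G = 19/5 (G = 4*(⅕) - 3*(-1) = ⅘ + 3 = 19/5 ≈ 3.8000)
s(y, u) = 5/7 (s(y, u) = (⅐)*5 = 5/7)
n(I, K) = 19/5
T(Z) = 5/7 + 19*Z/5
√(T(-88) + 46899) = √((5/7 + (19/5)*(-88)) + 46899) = √((5/7 - 1672/5) + 46899) = √(-11679/35 + 46899) = √(1629786/35) = √57042510/35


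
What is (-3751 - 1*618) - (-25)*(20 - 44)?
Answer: -4969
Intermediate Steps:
(-3751 - 1*618) - (-25)*(20 - 44) = (-3751 - 618) - (-25)*(-24) = -4369 - 1*600 = -4369 - 600 = -4969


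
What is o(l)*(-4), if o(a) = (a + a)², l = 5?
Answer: -400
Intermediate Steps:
o(a) = 4*a² (o(a) = (2*a)² = 4*a²)
o(l)*(-4) = (4*5²)*(-4) = (4*25)*(-4) = 100*(-4) = -400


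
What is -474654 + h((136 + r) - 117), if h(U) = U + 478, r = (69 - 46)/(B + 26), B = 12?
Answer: -18017943/38 ≈ -4.7416e+5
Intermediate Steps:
r = 23/38 (r = (69 - 46)/(12 + 26) = 23/38 ≈ 0.60526)
h(U) = 478 + U
-474654 + h((136 + r) - 117) = -474654 + (478 + ((136 + 23/38) - 117)) = -474654 + (478 + (5191/38 - 117)) = -474654 + (478 + 745/38) = -474654 + 18909/38 = -18017943/38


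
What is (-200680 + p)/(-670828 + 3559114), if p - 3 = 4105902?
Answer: 3905225/2888286 ≈ 1.3521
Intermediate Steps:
p = 4105905 (p = 3 + 4105902 = 4105905)
(-200680 + p)/(-670828 + 3559114) = (-200680 + 4105905)/(-670828 + 3559114) = 3905225/2888286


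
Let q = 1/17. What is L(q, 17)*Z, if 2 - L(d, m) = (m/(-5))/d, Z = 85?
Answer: 5083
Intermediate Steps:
q = 1/17 ≈ 0.058824
L(d, m) = 2 + m/(5*d) (L(d, m) = 2 - m/(-5)/d = 2 - m*(-⅕)/d = 2 - (-m/5)/d = 2 - (-1)*m/(5*d) = 2 + m/(5*d))
L(q, 17)*Z = (2 + (⅕)*17/(1/17))*85 = (2 + (⅕)*17*17)*85 = (2 + 289/5)*85 = (299/5)*85 = 5083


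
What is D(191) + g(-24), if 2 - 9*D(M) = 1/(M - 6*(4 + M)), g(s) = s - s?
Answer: 653/2937 ≈ 0.22234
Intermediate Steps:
g(s) = 0
D(M) = 2/9 - 1/(9*(-24 - 5*M)) (D(M) = 2/9 - 1/(9*(M - 6*(4 + M))) = 2/9 - 1/(9*(M + (-24 - 6*M))) = 2/9 - 1/(9*(-24 - 5*M)))
D(191) + g(-24) = (49 + 10*191)/(9*(24 + 5*191)) + 0 = (49 + 1910)/(9*(24 + 955)) + 0 = (⅑)*1959/979 + 0 = (⅑)*(1/979)*1959 + 0 = 653/2937 + 0 = 653/2937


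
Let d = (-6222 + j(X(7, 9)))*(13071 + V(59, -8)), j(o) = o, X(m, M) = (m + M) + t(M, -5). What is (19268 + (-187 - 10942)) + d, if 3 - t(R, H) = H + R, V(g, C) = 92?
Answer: -81694602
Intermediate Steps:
t(R, H) = 3 - H - R (t(R, H) = 3 - (H + R) = 3 + (-H - R) = 3 - H - R)
X(m, M) = 8 + m (X(m, M) = (m + M) + (3 - 1*(-5) - M) = (M + m) + (3 + 5 - M) = (M + m) + (8 - M) = 8 + m)
d = -81702741 (d = (-6222 + (8 + 7))*(13071 + 92) = (-6222 + 15)*13163 = -6207*13163 = -81702741)
(19268 + (-187 - 10942)) + d = (19268 + (-187 - 10942)) - 81702741 = (19268 - 11129) - 81702741 = 8139 - 81702741 = -81694602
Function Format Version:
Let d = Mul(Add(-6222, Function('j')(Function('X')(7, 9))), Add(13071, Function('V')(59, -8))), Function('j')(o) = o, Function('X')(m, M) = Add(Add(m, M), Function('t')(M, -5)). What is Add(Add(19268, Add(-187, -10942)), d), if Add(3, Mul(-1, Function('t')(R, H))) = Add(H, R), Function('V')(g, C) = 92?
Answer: -81694602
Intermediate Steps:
Function('t')(R, H) = Add(3, Mul(-1, H), Mul(-1, R)) (Function('t')(R, H) = Add(3, Mul(-1, Add(H, R))) = Add(3, Add(Mul(-1, H), Mul(-1, R))) = Add(3, Mul(-1, H), Mul(-1, R)))
Function('X')(m, M) = Add(8, m) (Function('X')(m, M) = Add(Add(m, M), Add(3, Mul(-1, -5), Mul(-1, M))) = Add(Add(M, m), Add(3, 5, Mul(-1, M))) = Add(Add(M, m), Add(8, Mul(-1, M))) = Add(8, m))
d = -81702741 (d = Mul(Add(-6222, Add(8, 7)), Add(13071, 92)) = Mul(Add(-6222, 15), 13163) = Mul(-6207, 13163) = -81702741)
Add(Add(19268, Add(-187, -10942)), d) = Add(Add(19268, Add(-187, -10942)), -81702741) = Add(Add(19268, -11129), -81702741) = Add(8139, -81702741) = -81694602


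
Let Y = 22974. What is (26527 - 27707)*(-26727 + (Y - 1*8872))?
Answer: 14897500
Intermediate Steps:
(26527 - 27707)*(-26727 + (Y - 1*8872)) = (26527 - 27707)*(-26727 + (22974 - 1*8872)) = -1180*(-26727 + (22974 - 8872)) = -1180*(-26727 + 14102) = -1180*(-12625) = 14897500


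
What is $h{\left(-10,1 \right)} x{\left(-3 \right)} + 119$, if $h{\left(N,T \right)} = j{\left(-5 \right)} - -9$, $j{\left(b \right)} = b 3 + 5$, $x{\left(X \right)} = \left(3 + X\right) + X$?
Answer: $122$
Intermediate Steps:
$x{\left(X \right)} = 3 + 2 X$
$j{\left(b \right)} = 5 + 3 b$ ($j{\left(b \right)} = 3 b + 5 = 5 + 3 b$)
$h{\left(N,T \right)} = -1$ ($h{\left(N,T \right)} = \left(5 + 3 \left(-5\right)\right) - -9 = \left(5 - 15\right) + 9 = -10 + 9 = -1$)
$h{\left(-10,1 \right)} x{\left(-3 \right)} + 119 = - (3 + 2 \left(-3\right)) + 119 = - (3 - 6) + 119 = \left(-1\right) \left(-3\right) + 119 = 3 + 119 = 122$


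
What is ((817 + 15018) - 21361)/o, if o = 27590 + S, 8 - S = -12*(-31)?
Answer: -2763/13613 ≈ -0.20297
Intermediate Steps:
S = -364 (S = 8 - (-12)*(-31) = 8 - 1*372 = 8 - 372 = -364)
o = 27226 (o = 27590 - 364 = 27226)
((817 + 15018) - 21361)/o = ((817 + 15018) - 21361)/27226 = (15835 - 21361)*(1/27226) = -5526*1/27226 = -2763/13613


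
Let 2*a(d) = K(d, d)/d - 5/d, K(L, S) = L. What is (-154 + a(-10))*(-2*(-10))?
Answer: -3065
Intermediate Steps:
a(d) = 1/2 - 5/(2*d) (a(d) = (d/d - 5/d)/2 = (1 - 5/d)/2 = 1/2 - 5/(2*d))
(-154 + a(-10))*(-2*(-10)) = (-154 + (1/2)*(-5 - 10)/(-10))*(-2*(-10)) = (-154 + (1/2)*(-1/10)*(-15))*20 = (-154 + 3/4)*20 = -613/4*20 = -3065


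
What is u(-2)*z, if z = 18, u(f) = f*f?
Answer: 72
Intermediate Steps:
u(f) = f²
u(-2)*z = (-2)²*18 = 4*18 = 72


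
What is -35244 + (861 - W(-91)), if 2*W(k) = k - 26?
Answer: -68649/2 ≈ -34325.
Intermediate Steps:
W(k) = -13 + k/2 (W(k) = (k - 26)/2 = (-26 + k)/2 = -13 + k/2)
-35244 + (861 - W(-91)) = -35244 + (861 - (-13 + (1/2)*(-91))) = -35244 + (861 - (-13 - 91/2)) = -35244 + (861 - 1*(-117/2)) = -35244 + (861 + 117/2) = -35244 + 1839/2 = -68649/2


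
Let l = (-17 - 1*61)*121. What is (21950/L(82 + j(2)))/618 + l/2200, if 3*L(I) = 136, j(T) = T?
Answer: -1227983/350200 ≈ -3.5065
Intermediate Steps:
L(I) = 136/3 (L(I) = (⅓)*136 = 136/3)
l = -9438 (l = (-17 - 61)*121 = -78*121 = -9438)
(21950/L(82 + j(2)))/618 + l/2200 = (21950/(136/3))/618 - 9438/2200 = (21950*(3/136))*(1/618) - 9438*1/2200 = (32925/68)*(1/618) - 429/100 = 10975/14008 - 429/100 = -1227983/350200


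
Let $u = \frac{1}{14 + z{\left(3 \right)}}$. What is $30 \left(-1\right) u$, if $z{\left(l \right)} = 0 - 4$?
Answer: $-3$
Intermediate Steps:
$z{\left(l \right)} = -4$
$u = \frac{1}{10}$ ($u = \frac{1}{14 - 4} = \frac{1}{10} \approx 0.1$)
$30 \left(-1\right) u = 30 \left(-1\right) \frac{1}{10} = \left(-30\right) \frac{1}{10} = -3$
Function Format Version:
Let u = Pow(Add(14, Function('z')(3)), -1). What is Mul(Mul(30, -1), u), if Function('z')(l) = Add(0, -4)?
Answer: -3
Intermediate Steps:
Function('z')(l) = -4
u = Rational(1, 10) (u = Pow(Add(14, -4), -1) = Pow(10, -1) = Rational(1, 10) ≈ 0.10000)
Mul(Mul(30, -1), u) = Mul(Mul(30, -1), Rational(1, 10)) = Mul(-30, Rational(1, 10)) = -3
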